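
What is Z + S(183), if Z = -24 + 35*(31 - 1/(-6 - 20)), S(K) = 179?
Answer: 32275/26 ≈ 1241.3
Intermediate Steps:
Z = 27621/26 (Z = -24 + 35*(31 - 1/(-26)) = -24 + 35*(31 - 1*(-1/26)) = -24 + 35*(31 + 1/26) = -24 + 35*(807/26) = -24 + 28245/26 = 27621/26 ≈ 1062.3)
Z + S(183) = 27621/26 + 179 = 32275/26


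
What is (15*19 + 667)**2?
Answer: 906304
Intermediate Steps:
(15*19 + 667)**2 = (285 + 667)**2 = 952**2 = 906304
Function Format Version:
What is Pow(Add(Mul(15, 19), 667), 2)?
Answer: 906304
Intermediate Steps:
Pow(Add(Mul(15, 19), 667), 2) = Pow(Add(285, 667), 2) = Pow(952, 2) = 906304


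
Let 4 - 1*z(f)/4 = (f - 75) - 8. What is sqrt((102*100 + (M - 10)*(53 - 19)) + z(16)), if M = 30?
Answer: 2*sqrt(2791) ≈ 105.66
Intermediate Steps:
z(f) = 348 - 4*f (z(f) = 16 - 4*((f - 75) - 8) = 16 - 4*((-75 + f) - 8) = 16 - 4*(-83 + f) = 16 + (332 - 4*f) = 348 - 4*f)
sqrt((102*100 + (M - 10)*(53 - 19)) + z(16)) = sqrt((102*100 + (30 - 10)*(53 - 19)) + (348 - 4*16)) = sqrt((10200 + 20*34) + (348 - 64)) = sqrt((10200 + 680) + 284) = sqrt(10880 + 284) = sqrt(11164) = 2*sqrt(2791)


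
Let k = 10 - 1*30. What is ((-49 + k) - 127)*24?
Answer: -4704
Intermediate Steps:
k = -20 (k = 10 - 30 = -20)
((-49 + k) - 127)*24 = ((-49 - 20) - 127)*24 = (-69 - 127)*24 = -196*24 = -4704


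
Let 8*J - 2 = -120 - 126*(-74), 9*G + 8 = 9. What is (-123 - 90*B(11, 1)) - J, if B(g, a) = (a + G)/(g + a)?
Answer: -15385/12 ≈ -1282.1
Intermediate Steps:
G = ⅑ (G = -8/9 + (⅑)*9 = -8/9 + 1 = ⅑ ≈ 0.11111)
J = 4603/4 (J = ¼ + (-120 - 126*(-74))/8 = ¼ + (-120 + 9324)/8 = ¼ + (⅛)*9204 = ¼ + 2301/2 = 4603/4 ≈ 1150.8)
B(g, a) = (⅑ + a)/(a + g) (B(g, a) = (a + ⅑)/(g + a) = (⅑ + a)/(a + g))
(-123 - 90*B(11, 1)) - J = (-123 - 90*(⅑ + 1)/(1 + 11)) - 1*4603/4 = (-123 - 90*10/(12*9)) - 4603/4 = (-123 - 15*10/(2*9)) - 4603/4 = (-123 - 90*5/54) - 4603/4 = (-123 - 25/3) - 4603/4 = -394/3 - 4603/4 = -15385/12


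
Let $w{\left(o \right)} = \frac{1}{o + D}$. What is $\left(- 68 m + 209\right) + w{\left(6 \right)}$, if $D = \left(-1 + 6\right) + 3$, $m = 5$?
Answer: $- \frac{1833}{14} \approx -130.93$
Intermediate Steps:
$D = 8$ ($D = 5 + 3 = 8$)
$w{\left(o \right)} = \frac{1}{8 + o}$ ($w{\left(o \right)} = \frac{1}{o + 8} = \frac{1}{8 + o}$)
$\left(- 68 m + 209\right) + w{\left(6 \right)} = \left(\left(-68\right) 5 + 209\right) + \frac{1}{8 + 6} = \left(-340 + 209\right) + \frac{1}{14} = -131 + \frac{1}{14} = - \frac{1833}{14}$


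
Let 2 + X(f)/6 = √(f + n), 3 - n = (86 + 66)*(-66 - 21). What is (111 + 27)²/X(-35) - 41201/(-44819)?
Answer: 68989150/49256081 + 529*√3298/1099 ≈ 29.044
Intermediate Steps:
n = 13227 (n = 3 - (86 + 66)*(-66 - 21) = 3 - 152*(-87) = 3 - 1*(-13224) = 3 + 13224 = 13227)
X(f) = -12 + 6*√(13227 + f) (X(f) = -12 + 6*√(f + 13227) = -12 + 6*√(13227 + f))
(111 + 27)²/X(-35) - 41201/(-44819) = (111 + 27)²/(-12 + 6*√(13227 - 35)) - 41201/(-44819) = 138²/(-12 + 6*√13192) - 41201*(-1/44819) = 19044/(-12 + 6*(2*√3298)) + 41201/44819 = 19044/(-12 + 12*√3298) + 41201/44819 = 41201/44819 + 19044/(-12 + 12*√3298)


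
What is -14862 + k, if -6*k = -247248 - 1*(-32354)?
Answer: 62861/3 ≈ 20954.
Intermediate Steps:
k = 107447/3 (k = -(-247248 - 1*(-32354))/6 = -(-247248 + 32354)/6 = -⅙*(-214894) = 107447/3 ≈ 35816.)
-14862 + k = -14862 + 107447/3 = 62861/3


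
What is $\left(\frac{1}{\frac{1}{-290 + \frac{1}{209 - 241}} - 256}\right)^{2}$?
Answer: $\frac{86136961}{5645223937024} \approx 1.5258 \cdot 10^{-5}$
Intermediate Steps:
$\left(\frac{1}{\frac{1}{-290 + \frac{1}{209 - 241}} - 256}\right)^{2} = \left(\frac{1}{\frac{1}{-290 + \frac{1}{-32}} - 256}\right)^{2} = \left(\frac{1}{\frac{1}{-290 - \frac{1}{32}} - 256}\right)^{2} = \left(\frac{1}{\frac{1}{- \frac{9281}{32}} - 256}\right)^{2} = \left(\frac{1}{- \frac{32}{9281} - 256}\right)^{2} = \left(\frac{1}{- \frac{2375968}{9281}}\right)^{2} = \left(- \frac{9281}{2375968}\right)^{2} = \frac{86136961}{5645223937024}$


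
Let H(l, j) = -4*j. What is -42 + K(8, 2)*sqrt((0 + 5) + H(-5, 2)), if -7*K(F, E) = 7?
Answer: -42 - I*sqrt(3) ≈ -42.0 - 1.732*I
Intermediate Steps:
K(F, E) = -1 (K(F, E) = -1/7*7 = -1)
-42 + K(8, 2)*sqrt((0 + 5) + H(-5, 2)) = -42 - sqrt((0 + 5) - 4*2) = -42 - sqrt(5 - 8) = -42 - sqrt(-3) = -42 - I*sqrt(3)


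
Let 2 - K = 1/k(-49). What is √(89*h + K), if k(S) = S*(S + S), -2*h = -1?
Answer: √111646/49 ≈ 6.8191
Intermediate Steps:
h = ½ (h = -½*(-1) = ½ ≈ 0.50000)
k(S) = 2*S² (k(S) = S*(2*S) = 2*S²)
K = 9603/4802 (K = 2 - 1/(2*(-49)²) = 2 - 1/(2*2401) = 2 - 1/4802 = 9603/4802 ≈ 1.9998)
√(89*h + K) = √(89*(½) + 9603/4802) = √(89/2 + 9603/4802) = √(111646/2401) = √111646/49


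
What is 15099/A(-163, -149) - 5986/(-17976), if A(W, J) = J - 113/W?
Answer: -1224908143/12070884 ≈ -101.48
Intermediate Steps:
15099/A(-163, -149) - 5986/(-17976) = 15099/(-149 - 113/(-163)) - 5986/(-17976) = 15099/(-149 - 113*(-1/163)) - 5986*(-1/17976) = 15099/(-149 + 113/163) + 2993/8988 = 15099/(-24174/163) + 2993/8988 = 15099*(-163/24174) + 2993/8988 = -820379/8058 + 2993/8988 = -1224908143/12070884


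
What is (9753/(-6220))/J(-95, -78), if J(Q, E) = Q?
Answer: 9753/590900 ≈ 0.016505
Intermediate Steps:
(9753/(-6220))/J(-95, -78) = (9753/(-6220))/(-95) = (9753*(-1/6220))*(-1/95) = -9753/6220*(-1/95) = 9753/590900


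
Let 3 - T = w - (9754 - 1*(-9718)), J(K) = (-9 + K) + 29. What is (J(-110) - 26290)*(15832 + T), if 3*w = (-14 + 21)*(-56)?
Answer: -2804536940/3 ≈ -9.3485e+8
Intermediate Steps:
w = -392/3 (w = ((-14 + 21)*(-56))/3 = (7*(-56))/3 = (1/3)*(-392) = -392/3 ≈ -130.67)
J(K) = 20 + K
T = 58817/3 (T = 3 - (-392/3 - (9754 - 1*(-9718))) = 3 - (-392/3 - (9754 + 9718)) = 3 - (-392/3 - 1*19472) = 3 - (-392/3 - 19472) = 3 - 1*(-58808/3) = 3 + 58808/3 = 58817/3 ≈ 19606.)
(J(-110) - 26290)*(15832 + T) = ((20 - 110) - 26290)*(15832 + 58817/3) = (-90 - 26290)*(106313/3) = -26380*106313/3 = -2804536940/3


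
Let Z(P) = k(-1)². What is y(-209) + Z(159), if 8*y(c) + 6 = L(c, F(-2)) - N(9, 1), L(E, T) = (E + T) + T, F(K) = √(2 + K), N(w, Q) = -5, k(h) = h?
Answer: -101/4 ≈ -25.250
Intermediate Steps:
Z(P) = 1 (Z(P) = (-1)² = 1)
L(E, T) = E + 2*T
y(c) = -⅛ + c/8 (y(c) = -¾ + ((c + 2*√(2 - 2)) - 1*(-5))/8 = -¾ + ((c + 2*√0) + 5)/8 = -¾ + ((c + 2*0) + 5)/8 = -¾ + ((c + 0) + 5)/8 = -¾ + (c + 5)/8 = -¾ + (5 + c)/8 = -¾ + (5/8 + c/8) = -⅛ + c/8)
y(-209) + Z(159) = (-⅛ + (⅛)*(-209)) + 1 = (-⅛ - 209/8) + 1 = -105/4 + 1 = -101/4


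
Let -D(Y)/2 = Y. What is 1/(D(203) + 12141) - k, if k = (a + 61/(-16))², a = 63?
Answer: -10524053359/3004160 ≈ -3503.2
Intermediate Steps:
D(Y) = -2*Y
k = 896809/256 (k = (63 + 61/(-16))² = (63 + 61*(-1/16))² = (63 - 61/16)² = (947/16)² = 896809/256 ≈ 3503.2)
1/(D(203) + 12141) - k = 1/(-2*203 + 12141) - 1*896809/256 = 1/(-406 + 12141) - 896809/256 = 1/11735 - 896809/256 = -10524053359/3004160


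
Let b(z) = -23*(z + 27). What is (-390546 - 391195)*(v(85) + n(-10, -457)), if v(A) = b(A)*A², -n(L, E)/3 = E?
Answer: 14548379028689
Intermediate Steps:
b(z) = -621 - 23*z (b(z) = -23*(27 + z) = -621 - 23*z)
n(L, E) = -3*E
v(A) = A²*(-621 - 23*A) (v(A) = (-621 - 23*A)*A² = A²*(-621 - 23*A))
(-390546 - 391195)*(v(85) + n(-10, -457)) = (-390546 - 391195)*(23*85²*(-27 - 1*85) - 3*(-457)) = -781741*(23*7225*(-27 - 85) + 1371) = -781741*(23*7225*(-112) + 1371) = -781741*(-18611600 + 1371) = -781741*(-18610229) = 14548379028689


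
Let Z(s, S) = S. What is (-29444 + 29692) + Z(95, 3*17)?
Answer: 299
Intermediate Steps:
(-29444 + 29692) + Z(95, 3*17) = (-29444 + 29692) + 3*17 = 248 + 51 = 299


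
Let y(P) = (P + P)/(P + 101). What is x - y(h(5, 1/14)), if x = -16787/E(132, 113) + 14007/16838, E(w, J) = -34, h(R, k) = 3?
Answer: 3680335303/7442396 ≈ 494.51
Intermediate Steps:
y(P) = 2*P/(101 + P) (y(P) = (2*P)/(101 + P) = 2*P/(101 + P))
x = 70783936/143123 (x = -16787/(-34) + 14007/16838 = -16787*(-1/34) + 14007*(1/16838) = 16787/34 + 14007/16838 = 70783936/143123 ≈ 494.57)
x - y(h(5, 1/14)) = 70783936/143123 - 2*3/(101 + 3) = 70783936/143123 - 2*3/104 = 70783936/143123 - 1*3/52 = 70783936/143123 - 3/52 = 3680335303/7442396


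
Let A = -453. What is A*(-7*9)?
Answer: 28539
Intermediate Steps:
A*(-7*9) = -(-3171)*9 = -453*(-63) = 28539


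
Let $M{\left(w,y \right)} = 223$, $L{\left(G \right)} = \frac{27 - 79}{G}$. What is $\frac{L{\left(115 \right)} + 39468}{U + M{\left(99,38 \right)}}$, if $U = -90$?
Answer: $\frac{4538768}{15295} \approx 296.75$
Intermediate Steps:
$L{\left(G \right)} = - \frac{52}{G}$ ($L{\left(G \right)} = \frac{27 - 79}{G} = - \frac{52}{G}$)
$\frac{L{\left(115 \right)} + 39468}{U + M{\left(99,38 \right)}} = \frac{- \frac{52}{115} + 39468}{-90 + 223} = \frac{\left(-52\right) \frac{1}{115} + 39468}{133} = \left(- \frac{52}{115} + 39468\right) \frac{1}{133} = \frac{4538768}{115} \cdot \frac{1}{133} = \frac{4538768}{15295}$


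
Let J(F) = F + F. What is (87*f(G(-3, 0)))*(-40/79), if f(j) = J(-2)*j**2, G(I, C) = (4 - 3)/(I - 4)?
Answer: 13920/3871 ≈ 3.5960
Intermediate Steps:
G(I, C) = 1/(-4 + I)
J(F) = 2*F
f(j) = -4*j**2 (f(j) = (2*(-2))*j**2 = -4*j**2)
(87*f(G(-3, 0)))*(-40/79) = (87*(-4/(-4 - 3)**2))*(-40/79) = (87*(-4*(1/(-7))**2))*(-40*1/79) = (87*(-4*(-1/7)**2))*(-40/79) = (87*(-4*1/49))*(-40/79) = (87*(-4/49))*(-40/79) = -348/49*(-40/79) = 13920/3871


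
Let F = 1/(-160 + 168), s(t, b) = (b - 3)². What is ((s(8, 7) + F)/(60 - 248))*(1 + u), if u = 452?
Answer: -58437/1504 ≈ -38.854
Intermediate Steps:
s(t, b) = (-3 + b)²
F = ⅛ (F = 1/8 = ⅛ ≈ 0.12500)
((s(8, 7) + F)/(60 - 248))*(1 + u) = (((-3 + 7)² + ⅛)/(60 - 248))*(1 + 452) = ((4² + ⅛)/(-188))*453 = ((16 + ⅛)*(-1/188))*453 = ((129/8)*(-1/188))*453 = -129/1504*453 = -58437/1504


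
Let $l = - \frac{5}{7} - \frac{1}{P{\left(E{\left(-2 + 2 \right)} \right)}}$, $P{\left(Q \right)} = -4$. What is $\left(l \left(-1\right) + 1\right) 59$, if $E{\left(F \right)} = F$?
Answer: $\frac{2419}{28} \approx 86.393$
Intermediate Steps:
$l = - \frac{13}{28}$ ($l = - \frac{5}{7} - \frac{1}{-4} = \left(-5\right) \frac{1}{7} - - \frac{1}{4} = - \frac{5}{7} + \frac{1}{4} = - \frac{13}{28} \approx -0.46429$)
$\left(l \left(-1\right) + 1\right) 59 = \left(\left(- \frac{13}{28}\right) \left(-1\right) + 1\right) 59 = \left(\frac{13}{28} + 1\right) 59 = \frac{41}{28} \cdot 59 = \frac{2419}{28}$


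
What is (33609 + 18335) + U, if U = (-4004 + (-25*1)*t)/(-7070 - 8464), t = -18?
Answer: 403450825/7767 ≈ 51944.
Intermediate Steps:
U = 1777/7767 (U = (-4004 - 25*1*(-18))/(-7070 - 8464) = (-4004 - 25*(-18))/(-15534) = (-4004 + 450)*(-1/15534) = -3554*(-1/15534) = 1777/7767 ≈ 0.22879)
(33609 + 18335) + U = (33609 + 18335) + 1777/7767 = 51944 + 1777/7767 = 403450825/7767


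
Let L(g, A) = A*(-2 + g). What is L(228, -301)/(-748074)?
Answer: 34013/374037 ≈ 0.090935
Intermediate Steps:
L(228, -301)/(-748074) = -301*(-2 + 228)/(-748074) = -301*226*(-1/748074) = -68026*(-1/748074) = 34013/374037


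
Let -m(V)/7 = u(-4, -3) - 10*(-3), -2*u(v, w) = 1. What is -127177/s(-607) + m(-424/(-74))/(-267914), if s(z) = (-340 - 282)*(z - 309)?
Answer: -16977422495/76322268664 ≈ -0.22244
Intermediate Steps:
u(v, w) = -1/2 (u(v, w) = -1/2*1 = -1/2)
m(V) = -413/2 (m(V) = -7*(-1/2 - 10*(-3)) = -7*(-1/2 + 30) = -7*59/2 = -413/2)
s(z) = 192198 - 622*z (s(z) = -622*(-309 + z) = 192198 - 622*z)
-127177/s(-607) + m(-424/(-74))/(-267914) = -127177/(192198 - 622*(-607)) - 413/2/(-267914) = -127177/(192198 + 377554) - 413/2*(-1/267914) = -127177/569752 + 413/535828 = -16977422495/76322268664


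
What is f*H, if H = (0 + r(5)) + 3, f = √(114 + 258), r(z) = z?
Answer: 16*√93 ≈ 154.30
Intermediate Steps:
f = 2*√93 (f = √372 = 2*√93 ≈ 19.287)
H = 8 (H = (0 + 5) + 3 = 5 + 3 = 8)
f*H = (2*√93)*8 = 16*√93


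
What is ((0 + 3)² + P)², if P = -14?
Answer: 25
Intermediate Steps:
((0 + 3)² + P)² = ((0 + 3)² - 14)² = (3² - 14)² = (9 - 14)² = (-5)² = 25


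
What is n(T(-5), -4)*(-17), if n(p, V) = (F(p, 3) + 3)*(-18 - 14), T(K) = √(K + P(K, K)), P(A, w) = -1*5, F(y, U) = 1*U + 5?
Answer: 5984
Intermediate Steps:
F(y, U) = 5 + U (F(y, U) = U + 5 = 5 + U)
P(A, w) = -5
T(K) = √(-5 + K) (T(K) = √(K - 5) = √(-5 + K))
n(p, V) = -352 (n(p, V) = ((5 + 3) + 3)*(-18 - 14) = (8 + 3)*(-32) = 11*(-32) = -352)
n(T(-5), -4)*(-17) = -352*(-17) = 5984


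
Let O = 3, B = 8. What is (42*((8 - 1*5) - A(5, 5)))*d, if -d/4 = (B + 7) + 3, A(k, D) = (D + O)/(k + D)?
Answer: -33264/5 ≈ -6652.8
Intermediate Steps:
A(k, D) = (3 + D)/(D + k) (A(k, D) = (D + 3)/(k + D) = (3 + D)/(D + k))
d = -72 (d = -4*((8 + 7) + 3) = -4*(15 + 3) = -4*18 = -72)
(42*((8 - 1*5) - A(5, 5)))*d = (42*((8 - 1*5) - (3 + 5)/(5 + 5)))*(-72) = (42*((8 - 5) - 8/10))*(-72) = (42*(3 - 8/10))*(-72) = (42*(3 - 1*⅘))*(-72) = (42*(3 - ⅘))*(-72) = (42*(11/5))*(-72) = (462/5)*(-72) = -33264/5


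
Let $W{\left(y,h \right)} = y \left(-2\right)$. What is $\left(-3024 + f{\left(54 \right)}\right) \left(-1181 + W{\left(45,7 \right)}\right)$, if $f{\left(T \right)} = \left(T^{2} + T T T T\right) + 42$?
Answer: $-10807300290$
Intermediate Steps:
$f{\left(T \right)} = 42 + T^{2} + T^{4}$ ($f{\left(T \right)} = \left(T^{2} + T^{2} T T\right) + 42 = \left(T^{2} + T^{3} T\right) + 42 = \left(T^{2} + T^{4}\right) + 42 = 42 + T^{2} + T^{4}$)
$W{\left(y,h \right)} = - 2 y$
$\left(-3024 + f{\left(54 \right)}\right) \left(-1181 + W{\left(45,7 \right)}\right) = \left(-3024 + \left(42 + 54^{2} + 54^{4}\right)\right) \left(-1181 - 90\right) = \left(-3024 + \left(42 + 2916 + 8503056\right)\right) \left(-1181 - 90\right) = \left(-3024 + 8506014\right) \left(-1271\right) = 8502990 \left(-1271\right) = -10807300290$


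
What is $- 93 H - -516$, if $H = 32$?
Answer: $-2460$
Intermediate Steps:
$- 93 H - -516 = \left(-93\right) 32 - -516 = -2976 + 516 = -2460$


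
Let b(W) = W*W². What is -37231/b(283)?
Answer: -37231/22665187 ≈ -0.0016427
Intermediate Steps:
b(W) = W³
-37231/b(283) = -37231/(283³) = -37231/22665187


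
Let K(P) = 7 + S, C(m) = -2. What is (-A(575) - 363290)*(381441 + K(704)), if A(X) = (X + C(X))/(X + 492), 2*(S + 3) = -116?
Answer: -147837425341161/1067 ≈ -1.3855e+11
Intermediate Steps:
S = -61 (S = -3 + (½)*(-116) = -3 - 58 = -61)
A(X) = (-2 + X)/(492 + X) (A(X) = (X - 2)/(X + 492) = (-2 + X)/(492 + X))
K(P) = -54 (K(P) = 7 - 61 = -54)
(-A(575) - 363290)*(381441 + K(704)) = (-(-2 + 575)/(492 + 575) - 363290)*(381441 - 54) = (-573/1067 - 363290)*381387 = -387631003/1067*381387 = -147837425341161/1067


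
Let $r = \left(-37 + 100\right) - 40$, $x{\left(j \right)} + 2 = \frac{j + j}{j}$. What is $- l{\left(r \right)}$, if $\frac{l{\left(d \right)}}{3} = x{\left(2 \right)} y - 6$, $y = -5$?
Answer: $18$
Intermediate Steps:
$x{\left(j \right)} = 0$ ($x{\left(j \right)} = -2 + \frac{j + j}{j} = -2 + \frac{2 j}{j} = -2 + 2 = 0$)
$r = 23$ ($r = 63 - 40 = 23$)
$l{\left(d \right)} = -18$ ($l{\left(d \right)} = 3 \left(0 \left(-5\right) - 6\right) = 3 \left(0 - 6\right) = 3 \left(-6\right) = -18$)
$- l{\left(r \right)} = \left(-1\right) \left(-18\right) = 18$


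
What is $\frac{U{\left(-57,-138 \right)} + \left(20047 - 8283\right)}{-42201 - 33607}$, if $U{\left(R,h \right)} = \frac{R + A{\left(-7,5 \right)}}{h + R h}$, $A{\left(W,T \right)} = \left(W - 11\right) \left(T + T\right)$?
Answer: $- \frac{30303985}{195281408} \approx -0.15518$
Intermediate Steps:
$A{\left(W,T \right)} = 2 T \left(-11 + W\right)$ ($A{\left(W,T \right)} = \left(-11 + W\right) 2 T = 2 T \left(-11 + W\right)$)
$U{\left(R,h \right)} = \frac{-180 + R}{h + R h}$ ($U{\left(R,h \right)} = \frac{R + 2 \cdot 5 \left(-11 - 7\right)}{h + R h} = \frac{R + 2 \cdot 5 \left(-18\right)}{h + R h} = \frac{R - 180}{h + R h} = \frac{-180 + R}{h + R h}$)
$\frac{U{\left(-57,-138 \right)} + \left(20047 - 8283\right)}{-42201 - 33607} = \frac{\frac{-180 - 57}{\left(-138\right) \left(1 - 57\right)} + \left(20047 - 8283\right)}{-42201 - 33607} = \frac{\left(- \frac{1}{138}\right) \frac{1}{-56} \left(-237\right) + \left(20047 - 8283\right)}{-75808} = \left(\left(- \frac{1}{138}\right) \left(- \frac{1}{56}\right) \left(-237\right) + 11764\right) \left(- \frac{1}{75808}\right) = \left(- \frac{79}{2576} + 11764\right) \left(- \frac{1}{75808}\right) = \frac{30303985}{2576} \left(- \frac{1}{75808}\right) = - \frac{30303985}{195281408}$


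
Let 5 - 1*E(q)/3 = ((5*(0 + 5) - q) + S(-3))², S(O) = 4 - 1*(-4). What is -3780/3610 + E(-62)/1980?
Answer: -15935/1083 ≈ -14.714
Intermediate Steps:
S(O) = 8 (S(O) = 4 + 4 = 8)
E(q) = 15 - 3*(33 - q)² (E(q) = 15 - 3*((5*(0 + 5) - q) + 8)² = 15 - 3*((5*5 - q) + 8)² = 15 - 3*((25 - q) + 8)² = 15 - 3*(33 - q)²)
-3780/3610 + E(-62)/1980 = -3780/3610 + (15 - 3*(-33 - 62)²)/1980 = -3780*1/3610 + (15 - 3*(-95)²)*(1/1980) = -378/361 + (15 - 3*9025)*(1/1980) = -378/361 + (15 - 27075)*(1/1980) = -378/361 - 27060*1/1980 = -378/361 - 41/3 = -15935/1083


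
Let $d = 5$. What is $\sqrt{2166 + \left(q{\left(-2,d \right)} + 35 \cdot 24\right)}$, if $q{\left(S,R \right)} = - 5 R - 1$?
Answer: $2 \sqrt{745} \approx 54.589$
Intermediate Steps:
$q{\left(S,R \right)} = -1 - 5 R$
$\sqrt{2166 + \left(q{\left(-2,d \right)} + 35 \cdot 24\right)} = \sqrt{2166 + \left(\left(-1 - 25\right) + 35 \cdot 24\right)} = \sqrt{2166 + \left(\left(-1 - 25\right) + 840\right)} = \sqrt{2166 + \left(-26 + 840\right)} = \sqrt{2166 + 814} = \sqrt{2980} = 2 \sqrt{745}$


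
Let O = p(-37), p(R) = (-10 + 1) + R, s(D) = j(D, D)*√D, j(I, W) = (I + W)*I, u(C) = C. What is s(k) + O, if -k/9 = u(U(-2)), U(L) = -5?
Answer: -46 + 12150*√5 ≈ 27122.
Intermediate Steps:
j(I, W) = I*(I + W)
k = 45 (k = -9*(-5) = 45)
s(D) = 2*D^(5/2) (s(D) = (D*(D + D))*√D = (D*(2*D))*√D = (2*D²)*√D = 2*D^(5/2))
p(R) = -9 + R
O = -46 (O = -9 - 37 = -46)
s(k) + O = 2*45^(5/2) - 46 = 2*(6075*√5) - 46 = 12150*√5 - 46 = -46 + 12150*√5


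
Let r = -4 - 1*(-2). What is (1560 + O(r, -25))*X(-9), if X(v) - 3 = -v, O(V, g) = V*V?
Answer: 18768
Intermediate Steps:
r = -2 (r = -4 + 2 = -2)
O(V, g) = V²
X(v) = 3 - v
(1560 + O(r, -25))*X(-9) = (1560 + (-2)²)*(3 - 1*(-9)) = (1560 + 4)*(3 + 9) = 1564*12 = 18768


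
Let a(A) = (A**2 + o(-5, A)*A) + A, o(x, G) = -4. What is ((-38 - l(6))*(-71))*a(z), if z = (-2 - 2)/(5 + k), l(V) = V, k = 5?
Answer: 106216/25 ≈ 4248.6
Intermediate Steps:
z = -2/5 (z = (-2 - 2)/(5 + 5) = -4/10 = -4*1/10 = -2/5 ≈ -0.40000)
a(A) = A**2 - 3*A (a(A) = (A**2 - 4*A) + A = A**2 - 3*A)
((-38 - l(6))*(-71))*a(z) = ((-38 - 1*6)*(-71))*(-2*(-3 - 2/5)/5) = ((-38 - 6)*(-71))*(-2/5*(-17/5)) = -44*(-71)*(34/25) = 3124*(34/25) = 106216/25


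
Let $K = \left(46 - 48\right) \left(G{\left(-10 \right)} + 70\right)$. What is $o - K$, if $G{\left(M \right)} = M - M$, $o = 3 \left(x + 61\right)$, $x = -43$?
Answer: $194$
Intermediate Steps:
$o = 54$ ($o = 3 \left(-43 + 61\right) = 3 \cdot 18 = 54$)
$G{\left(M \right)} = 0$
$K = -140$ ($K = \left(46 - 48\right) \left(0 + 70\right) = \left(46 - 48\right) 70 = \left(-2\right) 70 = -140$)
$o - K = 54 - -140 = 54 + 140 = 194$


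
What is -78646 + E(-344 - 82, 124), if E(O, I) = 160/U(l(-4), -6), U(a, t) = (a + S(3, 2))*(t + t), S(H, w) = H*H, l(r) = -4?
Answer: -235946/3 ≈ -78649.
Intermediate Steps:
S(H, w) = H²
U(a, t) = 2*t*(9 + a) (U(a, t) = (a + 3²)*(t + t) = (a + 9)*(2*t) = (9 + a)*(2*t) = 2*t*(9 + a))
E(O, I) = -8/3 (E(O, I) = 160/((2*(-6)*(9 - 4))) = 160/((2*(-6)*5)) = 160/(-60) = 160*(-1/60) = -8/3)
-78646 + E(-344 - 82, 124) = -78646 - 8/3 = -235946/3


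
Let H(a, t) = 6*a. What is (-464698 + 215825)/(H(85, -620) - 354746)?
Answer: 248873/354236 ≈ 0.70256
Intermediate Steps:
(-464698 + 215825)/(H(85, -620) - 354746) = (-464698 + 215825)/(6*85 - 354746) = -248873/(510 - 354746) = -248873/(-354236) = -248873*(-1/354236) = 248873/354236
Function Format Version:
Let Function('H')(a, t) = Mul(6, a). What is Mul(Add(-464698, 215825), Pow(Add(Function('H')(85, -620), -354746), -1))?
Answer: Rational(248873, 354236) ≈ 0.70256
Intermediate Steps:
Mul(Add(-464698, 215825), Pow(Add(Function('H')(85, -620), -354746), -1)) = Mul(Add(-464698, 215825), Pow(Add(Mul(6, 85), -354746), -1)) = Mul(-248873, Pow(Add(510, -354746), -1)) = Mul(-248873, Pow(-354236, -1)) = Mul(-248873, Rational(-1, 354236)) = Rational(248873, 354236)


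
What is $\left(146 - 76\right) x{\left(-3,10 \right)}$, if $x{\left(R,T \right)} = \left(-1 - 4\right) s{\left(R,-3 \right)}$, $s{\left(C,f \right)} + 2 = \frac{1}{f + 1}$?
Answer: $875$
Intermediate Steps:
$s{\left(C,f \right)} = -2 + \frac{1}{1 + f}$ ($s{\left(C,f \right)} = -2 + \frac{1}{f + 1} = -2 + \frac{1}{1 + f}$)
$x{\left(R,T \right)} = \frac{25}{2}$ ($x{\left(R,T \right)} = \left(-1 - 4\right) \frac{-1 - -6}{1 - 3} = - 5 \frac{-1 + 6}{-2} = - 5 \left(\left(- \frac{1}{2}\right) 5\right) = \left(-5\right) \left(- \frac{5}{2}\right) = \frac{25}{2}$)
$\left(146 - 76\right) x{\left(-3,10 \right)} = \left(146 - 76\right) \frac{25}{2} = 70 \cdot \frac{25}{2} = 875$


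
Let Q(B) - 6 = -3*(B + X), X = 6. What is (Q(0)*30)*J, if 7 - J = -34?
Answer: -14760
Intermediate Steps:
J = 41 (J = 7 - 1*(-34) = 7 + 34 = 41)
Q(B) = -12 - 3*B (Q(B) = 6 - 3*(B + 6) = 6 - 3*(6 + B) = 6 + (-18 - 3*B) = -12 - 3*B)
(Q(0)*30)*J = ((-12 - 3*0)*30)*41 = ((-12 + 0)*30)*41 = -12*30*41 = -360*41 = -14760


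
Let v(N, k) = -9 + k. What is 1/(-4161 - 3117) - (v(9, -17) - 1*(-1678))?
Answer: -12023257/7278 ≈ -1652.0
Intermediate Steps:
1/(-4161 - 3117) - (v(9, -17) - 1*(-1678)) = 1/(-4161 - 3117) - ((-9 - 17) - 1*(-1678)) = 1/(-7278) - (-26 + 1678) = -1/7278 - 1*1652 = -1/7278 - 1652 = -12023257/7278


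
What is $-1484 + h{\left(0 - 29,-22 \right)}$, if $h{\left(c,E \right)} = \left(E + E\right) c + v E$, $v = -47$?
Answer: $826$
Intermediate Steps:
$h{\left(c,E \right)} = - 47 E + 2 E c$ ($h{\left(c,E \right)} = \left(E + E\right) c - 47 E = 2 E c - 47 E = - 47 E + 2 E c$)
$-1484 + h{\left(0 - 29,-22 \right)} = -1484 - 22 \left(-47 + 2 \left(0 - 29\right)\right) = -1484 - 22 \left(-47 + 2 \left(-29\right)\right) = -1484 - 22 \left(-47 - 58\right) = -1484 - -2310 = -1484 + 2310 = 826$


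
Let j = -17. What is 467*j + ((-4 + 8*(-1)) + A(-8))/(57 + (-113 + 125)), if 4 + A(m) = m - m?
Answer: -547807/69 ≈ -7939.2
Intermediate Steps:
A(m) = -4 (A(m) = -4 + (m - m) = -4 + 0 = -4)
467*j + ((-4 + 8*(-1)) + A(-8))/(57 + (-113 + 125)) = 467*(-17) + ((-4 + 8*(-1)) - 4)/(57 + (-113 + 125)) = -7939 + ((-4 - 8) - 4)/(57 + 12) = -7939 + (-12 - 4)/69 = -7939 - 16*1/69 = -7939 - 16/69 = -547807/69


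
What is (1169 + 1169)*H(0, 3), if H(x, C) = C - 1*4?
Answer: -2338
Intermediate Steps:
H(x, C) = -4 + C (H(x, C) = C - 4 = -4 + C)
(1169 + 1169)*H(0, 3) = (1169 + 1169)*(-4 + 3) = 2338*(-1) = -2338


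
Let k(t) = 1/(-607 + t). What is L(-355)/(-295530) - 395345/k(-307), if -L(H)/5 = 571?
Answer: 21357677075551/59106 ≈ 3.6135e+8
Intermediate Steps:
L(H) = -2855 (L(H) = -5*571 = -2855)
L(-355)/(-295530) - 395345/k(-307) = -2855/(-295530) - 395345/(1/(-607 - 307)) = -2855*(-1/295530) - 395345/(1/(-914)) = 571/59106 - 395345/(-1/914) = 571/59106 - 395345*(-914) = 571/59106 + 361345330 = 21357677075551/59106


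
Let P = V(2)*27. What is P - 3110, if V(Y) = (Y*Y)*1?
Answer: -3002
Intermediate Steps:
V(Y) = Y**2 (V(Y) = Y**2*1 = Y**2)
P = 108 (P = 2**2*27 = 4*27 = 108)
P - 3110 = 108 - 3110 = -3002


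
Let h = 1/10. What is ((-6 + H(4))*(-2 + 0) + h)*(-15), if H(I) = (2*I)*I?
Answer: 1557/2 ≈ 778.50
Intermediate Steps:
H(I) = 2*I²
h = ⅒ ≈ 0.10000
((-6 + H(4))*(-2 + 0) + h)*(-15) = ((-6 + 2*4²)*(-2 + 0) + ⅒)*(-15) = ((-6 + 2*16)*(-2) + ⅒)*(-15) = ((-6 + 32)*(-2) + ⅒)*(-15) = (26*(-2) + ⅒)*(-15) = (-52 + ⅒)*(-15) = -519/10*(-15) = 1557/2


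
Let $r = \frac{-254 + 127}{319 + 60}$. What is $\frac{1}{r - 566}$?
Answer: $- \frac{379}{214641} \approx -0.0017657$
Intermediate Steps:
$r = - \frac{127}{379} \approx -0.33509$
$\frac{1}{r - 566} = \frac{1}{- \frac{127}{379} - 566} = \frac{1}{- \frac{214641}{379}} = - \frac{379}{214641}$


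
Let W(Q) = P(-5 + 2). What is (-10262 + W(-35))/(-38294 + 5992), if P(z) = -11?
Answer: 10273/32302 ≈ 0.31803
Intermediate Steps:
W(Q) = -11
(-10262 + W(-35))/(-38294 + 5992) = (-10262 - 11)/(-38294 + 5992) = -10273/(-32302) = -10273*(-1/32302) = 10273/32302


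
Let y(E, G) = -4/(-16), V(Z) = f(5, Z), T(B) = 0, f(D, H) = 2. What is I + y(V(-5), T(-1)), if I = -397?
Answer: -1587/4 ≈ -396.75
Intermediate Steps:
V(Z) = 2
y(E, G) = ¼ (y(E, G) = -4*(-1/16) = ¼)
I + y(V(-5), T(-1)) = -397 + ¼ = -1587/4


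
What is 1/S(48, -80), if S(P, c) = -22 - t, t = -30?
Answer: ⅛ ≈ 0.12500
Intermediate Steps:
S(P, c) = 8 (S(P, c) = -22 - 1*(-30) = -22 + 30 = 8)
1/S(48, -80) = 1/8 = ⅛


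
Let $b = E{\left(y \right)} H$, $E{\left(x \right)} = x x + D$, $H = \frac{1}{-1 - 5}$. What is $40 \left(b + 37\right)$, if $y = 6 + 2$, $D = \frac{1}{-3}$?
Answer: $\frac{9500}{9} \approx 1055.6$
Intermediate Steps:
$D = - \frac{1}{3} \approx -0.33333$
$y = 8$
$H = - \frac{1}{6}$ ($H = \frac{1}{-6} = - \frac{1}{6} \approx -0.16667$)
$E{\left(x \right)} = - \frac{1}{3} + x^{2}$ ($E{\left(x \right)} = x x - \frac{1}{3} = x^{2} - \frac{1}{3} = - \frac{1}{3} + x^{2}$)
$b = - \frac{191}{18}$ ($b = \left(- \frac{1}{3} + 8^{2}\right) \left(- \frac{1}{6}\right) = \left(- \frac{1}{3} + 64\right) \left(- \frac{1}{6}\right) = \frac{191}{3} \left(- \frac{1}{6}\right) = - \frac{191}{18} \approx -10.611$)
$40 \left(b + 37\right) = 40 \left(- \frac{191}{18} + 37\right) = 40 \cdot \frac{475}{18} = \frac{9500}{9}$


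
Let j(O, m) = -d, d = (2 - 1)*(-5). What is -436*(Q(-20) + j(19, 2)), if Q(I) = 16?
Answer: -9156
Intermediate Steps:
d = -5 (d = 1*(-5) = -5)
j(O, m) = 5 (j(O, m) = -1*(-5) = 5)
-436*(Q(-20) + j(19, 2)) = -436*(16 + 5) = -436*21 = -9156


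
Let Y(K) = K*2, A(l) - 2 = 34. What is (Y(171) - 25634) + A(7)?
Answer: -25256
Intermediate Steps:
A(l) = 36 (A(l) = 2 + 34 = 36)
Y(K) = 2*K
(Y(171) - 25634) + A(7) = (2*171 - 25634) + 36 = (342 - 25634) + 36 = -25292 + 36 = -25256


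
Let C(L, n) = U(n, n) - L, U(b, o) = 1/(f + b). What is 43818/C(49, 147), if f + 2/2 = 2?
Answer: -2161688/2417 ≈ -894.37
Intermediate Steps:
f = 1 (f = -1 + 2 = 1)
U(b, o) = 1/(1 + b)
C(L, n) = 1/(1 + n) - L
43818/C(49, 147) = 43818/(((1 - 1*49*(1 + 147))/(1 + 147))) = 43818/(((1 - 1*49*148)/148)) = 43818/(((1 - 7252)/148)) = 43818/(((1/148)*(-7251))) = 43818/(-7251/148) = 43818*(-148/7251) = -2161688/2417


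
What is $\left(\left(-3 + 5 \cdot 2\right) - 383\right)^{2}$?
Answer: $141376$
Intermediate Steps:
$\left(\left(-3 + 5 \cdot 2\right) - 383\right)^{2} = \left(\left(-3 + 10\right) - 383\right)^{2} = \left(7 - 383\right)^{2} = \left(-376\right)^{2} = 141376$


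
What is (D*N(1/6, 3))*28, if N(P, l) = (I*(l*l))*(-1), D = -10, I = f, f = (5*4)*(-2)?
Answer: -100800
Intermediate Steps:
f = -40 (f = 20*(-2) = -40)
I = -40
N(P, l) = 40*l**2 (N(P, l) = -40*l*l*(-1) = -40*l**2*(-1) = 40*l**2)
(D*N(1/6, 3))*28 = -400*3**2*28 = -400*9*28 = -10*360*28 = -3600*28 = -100800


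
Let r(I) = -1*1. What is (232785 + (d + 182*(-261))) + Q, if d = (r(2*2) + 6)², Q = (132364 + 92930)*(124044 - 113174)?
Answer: 2449131088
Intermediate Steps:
r(I) = -1
Q = 2448945780 (Q = 225294*10870 = 2448945780)
d = 25 (d = (-1 + 6)² = 5² = 25)
(232785 + (d + 182*(-261))) + Q = (232785 + (25 + 182*(-261))) + 2448945780 = (232785 + (25 - 47502)) + 2448945780 = (232785 - 47477) + 2448945780 = 185308 + 2448945780 = 2449131088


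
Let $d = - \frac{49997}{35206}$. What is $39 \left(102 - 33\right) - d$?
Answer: $\frac{94789343}{35206} \approx 2692.4$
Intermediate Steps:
$d = - \frac{49997}{35206}$ ($d = \left(-49997\right) \frac{1}{35206} = - \frac{49997}{35206} \approx -1.4201$)
$39 \left(102 - 33\right) - d = 39 \left(102 - 33\right) - - \frac{49997}{35206} = 39 \cdot 69 + \frac{49997}{35206} = 2691 + \frac{49997}{35206} = \frac{94789343}{35206}$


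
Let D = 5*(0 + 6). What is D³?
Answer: 27000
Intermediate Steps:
D = 30 (D = 5*6 = 30)
D³ = 30³ = 27000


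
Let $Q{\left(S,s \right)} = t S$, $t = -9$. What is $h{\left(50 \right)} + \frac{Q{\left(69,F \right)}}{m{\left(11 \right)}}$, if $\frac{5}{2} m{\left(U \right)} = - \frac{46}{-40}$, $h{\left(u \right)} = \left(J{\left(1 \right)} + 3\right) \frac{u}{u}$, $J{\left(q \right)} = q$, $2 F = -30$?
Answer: $-1346$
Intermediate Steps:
$F = -15$ ($F = \frac{1}{2} \left(-30\right) = -15$)
$Q{\left(S,s \right)} = - 9 S$
$h{\left(u \right)} = 4$ ($h{\left(u \right)} = \left(1 + 3\right) \frac{u}{u} = 4 \cdot 1 = 4$)
$m{\left(U \right)} = \frac{23}{50}$ ($m{\left(U \right)} = \frac{2 \left(- \frac{46}{-40}\right)}{5} = \frac{2 \left(\left(-46\right) \left(- \frac{1}{40}\right)\right)}{5} = \frac{2}{5} \cdot \frac{23}{20} = \frac{23}{50}$)
$h{\left(50 \right)} + \frac{Q{\left(69,F \right)}}{m{\left(11 \right)}} = 4 + \frac{\left(-9\right) 69}{\frac{23}{50}} = 4 - 1350 = -1346$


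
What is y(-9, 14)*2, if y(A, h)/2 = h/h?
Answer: 4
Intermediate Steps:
y(A, h) = 2 (y(A, h) = 2*(h/h) = 2*1 = 2)
y(-9, 14)*2 = 2*2 = 4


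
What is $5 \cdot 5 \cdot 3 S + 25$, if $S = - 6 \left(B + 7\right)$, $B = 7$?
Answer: $-6275$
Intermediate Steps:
$S = -84$ ($S = - 6 \left(7 + 7\right) = \left(-6\right) 14 = -84$)
$5 \cdot 5 \cdot 3 S + 25 = 5 \cdot 5 \cdot 3 \left(-84\right) + 25 = 25 \cdot 3 \left(-84\right) + 25 = 75 \left(-84\right) + 25 = -6300 + 25 = -6275$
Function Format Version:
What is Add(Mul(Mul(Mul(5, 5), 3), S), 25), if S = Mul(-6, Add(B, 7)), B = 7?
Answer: -6275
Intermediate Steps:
S = -84 (S = Mul(-6, Add(7, 7)) = Mul(-6, 14) = -84)
Add(Mul(Mul(Mul(5, 5), 3), S), 25) = Add(Mul(Mul(Mul(5, 5), 3), -84), 25) = Add(Mul(Mul(25, 3), -84), 25) = Add(Mul(75, -84), 25) = Add(-6300, 25) = -6275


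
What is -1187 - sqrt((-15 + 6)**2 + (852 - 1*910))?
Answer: -1187 - sqrt(23) ≈ -1191.8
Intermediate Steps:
-1187 - sqrt((-15 + 6)**2 + (852 - 1*910)) = -1187 - sqrt((-9)**2 + (852 - 910)) = -1187 - sqrt(81 - 58) = -1187 - sqrt(23)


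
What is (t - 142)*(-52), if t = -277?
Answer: 21788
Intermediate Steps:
(t - 142)*(-52) = (-277 - 142)*(-52) = -419*(-52) = 21788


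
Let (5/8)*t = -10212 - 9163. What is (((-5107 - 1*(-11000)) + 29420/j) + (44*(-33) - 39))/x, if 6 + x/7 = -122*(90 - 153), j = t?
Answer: 6821629/83328000 ≈ 0.081865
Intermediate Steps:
t = -31000 (t = 8*(-10212 - 9163)/5 = (8/5)*(-19375) = -31000)
j = -31000
x = 53760 (x = -42 + 7*(-122*(90 - 153)) = -42 + 7*(-122*(-63)) = -42 + 7*7686 = -42 + 53802 = 53760)
(((-5107 - 1*(-11000)) + 29420/j) + (44*(-33) - 39))/x = (((-5107 - 1*(-11000)) + 29420/(-31000)) + (44*(-33) - 39))/53760 = (((-5107 + 11000) + 29420*(-1/31000)) + (-1452 - 39))*(1/53760) = ((5893 - 1471/1550) - 1491)*(1/53760) = (9132679/1550 - 1491)*(1/53760) = (6821629/1550)*(1/53760) = 6821629/83328000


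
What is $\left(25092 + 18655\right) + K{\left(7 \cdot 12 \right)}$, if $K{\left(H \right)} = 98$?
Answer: $43845$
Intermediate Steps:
$\left(25092 + 18655\right) + K{\left(7 \cdot 12 \right)} = \left(25092 + 18655\right) + 98 = 43747 + 98 = 43845$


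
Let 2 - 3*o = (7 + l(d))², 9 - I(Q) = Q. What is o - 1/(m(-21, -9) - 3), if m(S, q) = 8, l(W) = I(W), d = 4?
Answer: -713/15 ≈ -47.533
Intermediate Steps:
I(Q) = 9 - Q
l(W) = 9 - W
o = -142/3 (o = ⅔ - (7 + (9 - 1*4))²/3 = ⅔ - (7 + (9 - 4))²/3 = ⅔ - (7 + 5)²/3 = ⅔ - ⅓*12² = ⅔ - ⅓*144 = ⅔ - 48 = -142/3 ≈ -47.333)
o - 1/(m(-21, -9) - 3) = -142/3 - 1/(8 - 3) = -142/3 - 1/5 = -142/3 - 1*⅕ = -142/3 - ⅕ = -713/15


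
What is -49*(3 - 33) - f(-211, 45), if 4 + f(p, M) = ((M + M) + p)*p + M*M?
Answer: -26082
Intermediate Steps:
f(p, M) = -4 + M**2 + p*(p + 2*M) (f(p, M) = -4 + (((M + M) + p)*p + M*M) = -4 + ((2*M + p)*p + M**2) = -4 + ((p + 2*M)*p + M**2) = -4 + (p*(p + 2*M) + M**2) = -4 + (M**2 + p*(p + 2*M)) = -4 + M**2 + p*(p + 2*M))
-49*(3 - 33) - f(-211, 45) = -49*(3 - 33) - (-4 + 45**2 + (-211)**2 + 2*45*(-211)) = -49*(-30) - (-4 + 2025 + 44521 - 18990) = 1470 - 1*27552 = 1470 - 27552 = -26082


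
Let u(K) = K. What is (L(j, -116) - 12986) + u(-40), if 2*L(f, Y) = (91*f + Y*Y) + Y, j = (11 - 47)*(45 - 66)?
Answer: 28042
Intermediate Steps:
j = 756 (j = -36*(-21) = 756)
L(f, Y) = Y/2 + Y**2/2 + 91*f/2 (L(f, Y) = ((91*f + Y*Y) + Y)/2 = ((91*f + Y**2) + Y)/2 = ((Y**2 + 91*f) + Y)/2 = (Y + Y**2 + 91*f)/2 = Y/2 + Y**2/2 + 91*f/2)
(L(j, -116) - 12986) + u(-40) = (((1/2)*(-116) + (1/2)*(-116)**2 + (91/2)*756) - 12986) - 40 = ((-58 + (1/2)*13456 + 34398) - 12986) - 40 = ((-58 + 6728 + 34398) - 12986) - 40 = (41068 - 12986) - 40 = 28082 - 40 = 28042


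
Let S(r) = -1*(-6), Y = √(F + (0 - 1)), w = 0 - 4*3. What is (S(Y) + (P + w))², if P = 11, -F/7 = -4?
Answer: 25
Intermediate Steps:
F = 28 (F = -7*(-4) = 28)
w = -12 (w = 0 - 12 = -12)
Y = 3*√3 (Y = √(28 + (0 - 1)) = √(28 - 1) = √27 = 3*√3 ≈ 5.1962)
S(r) = 6
(S(Y) + (P + w))² = (6 + (11 - 12))² = (6 - 1)² = 5² = 25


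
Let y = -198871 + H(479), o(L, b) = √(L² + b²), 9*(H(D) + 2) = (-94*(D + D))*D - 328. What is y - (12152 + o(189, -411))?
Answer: -5003829 - 3*√22738 ≈ -5.0043e+6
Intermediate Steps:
H(D) = -346/9 - 188*D²/9 (H(D) = -2 + ((-94*(D + D))*D - 328)/9 = -2 + ((-188*D)*D - 328)/9 = -2 + (-188*D² - 328)/9 = -2 + (-328 - 188*D²)/9 = -2 + (-328/9 - 188*D²/9) = -346/9 - 188*D²/9)
y = -4991677 (y = -198871 + (-346/9 - 188/9*479²) = -198871 + (-346/9 - 188/9*229441) = -198871 + (-346/9 - 43134908/9) = -198871 - 4792806 = -4991677)
y - (12152 + o(189, -411)) = -4991677 - (12152 + √(189² + (-411)²)) = -4991677 - (12152 + √(35721 + 168921)) = -4991677 - (12152 + √204642) = -4991677 - (12152 + 3*√22738) = -4991677 + (-12152 - 3*√22738) = -5003829 - 3*√22738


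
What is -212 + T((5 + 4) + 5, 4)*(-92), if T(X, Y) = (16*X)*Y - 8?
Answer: -81908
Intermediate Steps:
T(X, Y) = -8 + 16*X*Y (T(X, Y) = 16*X*Y - 8 = -8 + 16*X*Y)
-212 + T((5 + 4) + 5, 4)*(-92) = -212 + (-8 + 16*((5 + 4) + 5)*4)*(-92) = -212 + (-8 + 16*(9 + 5)*4)*(-92) = -212 + (-8 + 16*14*4)*(-92) = -212 + (-8 + 896)*(-92) = -212 + 888*(-92) = -212 - 81696 = -81908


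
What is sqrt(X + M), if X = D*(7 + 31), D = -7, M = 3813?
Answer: sqrt(3547) ≈ 59.557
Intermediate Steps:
X = -266 (X = -7*(7 + 31) = -7*38 = -266)
sqrt(X + M) = sqrt(-266 + 3813) = sqrt(3547)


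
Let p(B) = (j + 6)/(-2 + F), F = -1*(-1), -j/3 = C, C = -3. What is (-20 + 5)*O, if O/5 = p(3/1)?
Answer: 1125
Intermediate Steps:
j = 9 (j = -3*(-3) = 9)
F = 1
p(B) = -15 (p(B) = (9 + 6)/(-2 + 1) = 15/(-1) = 15*(-1) = -15)
O = -75 (O = 5*(-15) = -75)
(-20 + 5)*O = (-20 + 5)*(-75) = -15*(-75) = 1125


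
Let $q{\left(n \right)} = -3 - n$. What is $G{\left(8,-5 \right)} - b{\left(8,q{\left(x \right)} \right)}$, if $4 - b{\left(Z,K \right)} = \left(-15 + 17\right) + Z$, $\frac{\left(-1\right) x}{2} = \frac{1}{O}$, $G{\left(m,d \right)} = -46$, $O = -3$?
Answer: $-40$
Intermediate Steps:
$x = \frac{2}{3}$ ($x = - \frac{2}{-3} = \left(-2\right) \left(- \frac{1}{3}\right) = \frac{2}{3} \approx 0.66667$)
$b{\left(Z,K \right)} = 2 - Z$ ($b{\left(Z,K \right)} = 4 - \left(\left(-15 + 17\right) + Z\right) = 4 - \left(2 + Z\right) = 2 - Z$)
$G{\left(8,-5 \right)} - b{\left(8,q{\left(x \right)} \right)} = -46 - \left(2 - 8\right) = -46 - -6 = -46 + 6 = -40$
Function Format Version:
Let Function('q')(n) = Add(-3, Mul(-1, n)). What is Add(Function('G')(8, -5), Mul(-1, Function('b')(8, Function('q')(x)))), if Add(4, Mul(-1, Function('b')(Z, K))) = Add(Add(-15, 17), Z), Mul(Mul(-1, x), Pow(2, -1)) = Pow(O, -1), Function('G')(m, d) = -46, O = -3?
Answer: -40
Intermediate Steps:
x = Rational(2, 3) (x = Mul(-2, Pow(-3, -1)) = Mul(-2, Rational(-1, 3)) = Rational(2, 3) ≈ 0.66667)
Function('b')(Z, K) = Add(2, Mul(-1, Z)) (Function('b')(Z, K) = Add(4, Mul(-1, Add(Add(-15, 17), Z))) = Add(4, Mul(-1, Add(2, Z))) = Add(4, Add(-2, Mul(-1, Z))) = Add(2, Mul(-1, Z)))
Add(Function('G')(8, -5), Mul(-1, Function('b')(8, Function('q')(x)))) = Add(-46, Mul(-1, Add(2, Mul(-1, 8)))) = Add(-46, Mul(-1, Add(2, -8))) = Add(-46, Mul(-1, -6)) = Add(-46, 6) = -40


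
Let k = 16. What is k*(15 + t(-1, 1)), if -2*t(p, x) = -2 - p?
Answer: 248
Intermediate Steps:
t(p, x) = 1 + p/2 (t(p, x) = -(-2 - p)/2 = 1 + p/2)
k*(15 + t(-1, 1)) = 16*(15 + (1 + (½)*(-1))) = 16*(15 + (1 - ½)) = 16*(15 + ½) = 16*(31/2) = 248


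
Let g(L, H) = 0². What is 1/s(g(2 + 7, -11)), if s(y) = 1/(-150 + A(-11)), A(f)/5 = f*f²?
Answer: -6805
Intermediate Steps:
g(L, H) = 0
A(f) = 5*f³ (A(f) = 5*(f*f²) = 5*f³)
s(y) = -1/6805 (s(y) = 1/(-150 + 5*(-11)³) = 1/(-150 + 5*(-1331)) = 1/(-150 - 6655) = 1/(-6805) = -1/6805)
1/s(g(2 + 7, -11)) = 1/(-1/6805) = -6805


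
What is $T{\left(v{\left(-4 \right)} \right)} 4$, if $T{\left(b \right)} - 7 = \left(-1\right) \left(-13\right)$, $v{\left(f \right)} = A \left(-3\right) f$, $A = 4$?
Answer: $80$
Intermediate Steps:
$v{\left(f \right)} = - 12 f$ ($v{\left(f \right)} = 4 \left(-3\right) f = - 12 f$)
$T{\left(b \right)} = 20$ ($T{\left(b \right)} = 7 - -13 = 7 + 13 = 20$)
$T{\left(v{\left(-4 \right)} \right)} 4 = 20 \cdot 4 = 80$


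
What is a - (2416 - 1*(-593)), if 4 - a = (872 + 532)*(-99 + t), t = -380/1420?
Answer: 9682037/71 ≈ 1.3637e+5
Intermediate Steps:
t = -19/71 (t = -380*1/1420 = -19/71 ≈ -0.26761)
a = 9895676/71 (a = 4 - (872 + 532)*(-99 - 19/71) = 4 - 1404*(-7048)/71 = 4 - 1*(-9895392/71) = 4 + 9895392/71 = 9895676/71 ≈ 1.3938e+5)
a - (2416 - 1*(-593)) = 9895676/71 - (2416 - 1*(-593)) = 9895676/71 - (2416 + 593) = 9895676/71 - 1*3009 = 9895676/71 - 3009 = 9682037/71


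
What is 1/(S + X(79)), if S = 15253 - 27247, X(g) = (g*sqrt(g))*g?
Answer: 11994/2933200363 + 6241*sqrt(79)/2933200363 ≈ 2.3001e-5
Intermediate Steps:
X(g) = g**(5/2) (X(g) = g**(3/2)*g = g**(5/2))
S = -11994
1/(S + X(79)) = 1/(-11994 + 79**(5/2)) = 1/(-11994 + 6241*sqrt(79))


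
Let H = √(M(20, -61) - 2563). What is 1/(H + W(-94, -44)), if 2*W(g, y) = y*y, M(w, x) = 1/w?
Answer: 19360/18791739 - 2*I*√256295/18791739 ≈ 0.0010302 - 5.3881e-5*I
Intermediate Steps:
W(g, y) = y²/2 (W(g, y) = (y*y)/2 = y²/2)
H = I*√256295/10 (H = √(1/20 - 2563) = √(-51259/20) = I*√256295/10 ≈ 50.626*I)
1/(H + W(-94, -44)) = 1/(I*√256295/10 + (½)*(-44)²) = 1/(I*√256295/10 + (½)*1936) = 1/(I*√256295/10 + 968) = 1/(968 + I*√256295/10)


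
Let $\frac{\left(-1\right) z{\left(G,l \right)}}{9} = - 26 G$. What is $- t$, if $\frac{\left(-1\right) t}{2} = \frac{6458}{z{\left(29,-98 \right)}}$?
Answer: $\frac{6458}{3393} \approx 1.9033$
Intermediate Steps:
$z{\left(G,l \right)} = 234 G$ ($z{\left(G,l \right)} = - 9 \left(- 26 G\right) = 234 G$)
$t = - \frac{6458}{3393}$ ($t = - 2 \frac{6458}{234 \cdot 29} = - 2 \cdot \frac{6458}{6786} = - 2 \cdot 6458 \cdot \frac{1}{6786} = \left(-2\right) \frac{3229}{3393} = - \frac{6458}{3393} \approx -1.9033$)
$- t = \left(-1\right) \left(- \frac{6458}{3393}\right) = \frac{6458}{3393}$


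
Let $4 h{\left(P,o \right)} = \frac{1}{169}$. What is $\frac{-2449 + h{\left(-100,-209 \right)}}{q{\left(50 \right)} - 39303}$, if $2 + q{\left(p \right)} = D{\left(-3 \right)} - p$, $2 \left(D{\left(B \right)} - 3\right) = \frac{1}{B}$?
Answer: $\frac{4966569}{79806194} \approx 0.062233$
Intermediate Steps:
$D{\left(B \right)} = 3 + \frac{1}{2 B}$
$h{\left(P,o \right)} = \frac{1}{676}$ ($h{\left(P,o \right)} = \frac{1}{4 \cdot 169} = \frac{1}{4} \cdot \frac{1}{169} = \frac{1}{676}$)
$q{\left(p \right)} = \frac{5}{6} - p$ ($q{\left(p \right)} = -2 - \left(-3 + \frac{1}{6} + p\right) = -2 - \left(- \frac{17}{6} + p\right) = \frac{5}{6} - p$)
$\frac{-2449 + h{\left(-100,-209 \right)}}{q{\left(50 \right)} - 39303} = \frac{-2449 + \frac{1}{676}}{\left(\frac{5}{6} - 50\right) - 39303} = - \frac{1655523}{676 \left(\left(\frac{5}{6} - 50\right) - 39303\right)} = - \frac{1655523}{676 \left(- \frac{295}{6} - 39303\right)} = - \frac{1655523}{676 \left(- \frac{236113}{6}\right)} = \left(- \frac{1655523}{676}\right) \left(- \frac{6}{236113}\right) = \frac{4966569}{79806194}$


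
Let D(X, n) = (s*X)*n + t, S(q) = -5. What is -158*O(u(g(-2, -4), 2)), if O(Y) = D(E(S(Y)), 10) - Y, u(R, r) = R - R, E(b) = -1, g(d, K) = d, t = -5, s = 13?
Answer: 21330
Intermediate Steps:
D(X, n) = -5 + 13*X*n (D(X, n) = (13*X)*n - 5 = 13*X*n - 5 = -5 + 13*X*n)
u(R, r) = 0
O(Y) = -135 - Y (O(Y) = (-5 + 13*(-1)*10) - Y = (-5 - 130) - Y = -135 - Y)
-158*O(u(g(-2, -4), 2)) = -158*(-135 - 1*0) = -158*(-135 + 0) = -158*(-135) = 21330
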